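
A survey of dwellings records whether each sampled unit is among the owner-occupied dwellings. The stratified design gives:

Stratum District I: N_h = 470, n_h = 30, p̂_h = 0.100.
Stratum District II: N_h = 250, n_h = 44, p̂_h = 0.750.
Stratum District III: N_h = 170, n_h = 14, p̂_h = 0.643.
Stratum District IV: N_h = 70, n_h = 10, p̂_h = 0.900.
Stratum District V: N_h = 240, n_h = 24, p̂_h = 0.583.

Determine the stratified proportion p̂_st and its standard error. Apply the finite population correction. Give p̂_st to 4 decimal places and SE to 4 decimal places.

N = 1200; stratum weights W_h = N_h/N.
p̂_st = Σ W_h p̂_h = (470·0.100 + 250·0.750 + 170·0.643 + 70·0.900 + 240·0.583)/1200 = 0.45561
V̂(p̂_st) = Σ W_h² (1 − n_h/N_h) p̂_h(1−p̂_h)/(n_h−1):
  stratum District I: (470/1200)²·(1 − 30/470)·0.100·0.900/29 = 0.00044569
  stratum District II: (250/1200)²·(1 − 44/250)·0.750·0.250/43 = 0.000155947
  stratum District III: (170/1200)²·(1 − 14/170)·0.643·0.357/13 = 0.000325197
  stratum District IV: (70/1200)²·(1 − 10/70)·0.900·0.100/9 = 2.91667e-05
  stratum District V: (240/1200)²·(1 − 24/240)·0.583·0.417/23 = 0.000380522
V̂(p̂_st) = 0.00133652; SE = √V̂ = 0.0365585

p̂_st ≈ 0.4556, SE ≈ 0.0366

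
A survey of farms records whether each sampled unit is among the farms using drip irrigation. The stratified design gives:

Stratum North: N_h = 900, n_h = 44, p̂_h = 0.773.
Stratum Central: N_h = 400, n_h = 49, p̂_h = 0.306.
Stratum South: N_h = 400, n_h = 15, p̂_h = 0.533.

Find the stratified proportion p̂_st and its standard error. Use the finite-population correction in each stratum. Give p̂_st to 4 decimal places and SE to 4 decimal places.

p̂_st ≈ 0.6066, SE ≈ 0.0474

N = 1700; stratum weights W_h = N_h/N.
p̂_st = Σ W_h p̂_h = (900·0.773 + 400·0.306 + 400·0.533)/1700 = 0.60665
V̂(p̂_st) = Σ W_h² (1 − n_h/N_h) p̂_h(1−p̂_h)/(n_h−1):
  stratum North: (900/1700)²·(1 − 44/900)·0.773·0.227/43 = 0.00108782
  stratum Central: (400/1700)²·(1 − 49/400)·0.306·0.694/48 = 0.000214936
  stratum South: (400/1700)²·(1 − 15/400)·0.533·0.467/14 = 0.000947412
V̂(p̂_st) = 0.00225016; SE = √V̂ = 0.0474359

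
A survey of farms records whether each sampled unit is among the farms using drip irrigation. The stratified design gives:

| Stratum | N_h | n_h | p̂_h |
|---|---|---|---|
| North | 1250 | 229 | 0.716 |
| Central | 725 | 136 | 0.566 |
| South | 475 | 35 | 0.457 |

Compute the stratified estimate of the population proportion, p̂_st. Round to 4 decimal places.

N = 2450; stratum weights W_h = N_h/N.
p̂_st = Σ W_h p̂_h = (1250·0.716 + 725·0.566 + 475·0.457)/2450 = 0.62140

p̂_st ≈ 0.6214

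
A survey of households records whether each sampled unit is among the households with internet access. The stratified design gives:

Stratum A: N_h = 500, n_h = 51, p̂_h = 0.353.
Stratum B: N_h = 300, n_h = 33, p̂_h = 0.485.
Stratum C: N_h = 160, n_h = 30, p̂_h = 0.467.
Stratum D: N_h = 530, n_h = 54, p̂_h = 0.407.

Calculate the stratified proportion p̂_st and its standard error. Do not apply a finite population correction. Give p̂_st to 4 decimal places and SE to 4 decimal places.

p̂_st ≈ 0.4110, SE ≈ 0.0388

N = 1490; stratum weights W_h = N_h/N.
p̂_st = Σ W_h p̂_h = (500·0.353 + 300·0.485 + 160·0.467 + 530·0.407)/1490 = 0.41103
V̂(p̂_st) = Σ W_h² p̂_h(1−p̂_h)/(n_h−1):
  stratum A: (500/1490)²·0.353·0.647/50 = 0.000514371
  stratum B: (300/1490)²·0.485·0.515/32 = 0.000316424
  stratum C: (160/1490)²·0.467·0.533/29 = 9.89723e-05
  stratum D: (530/1490)²·0.407·0.593/53 = 0.000576172
V̂(p̂_st) = 0.00150594; SE = √V̂ = 0.0388064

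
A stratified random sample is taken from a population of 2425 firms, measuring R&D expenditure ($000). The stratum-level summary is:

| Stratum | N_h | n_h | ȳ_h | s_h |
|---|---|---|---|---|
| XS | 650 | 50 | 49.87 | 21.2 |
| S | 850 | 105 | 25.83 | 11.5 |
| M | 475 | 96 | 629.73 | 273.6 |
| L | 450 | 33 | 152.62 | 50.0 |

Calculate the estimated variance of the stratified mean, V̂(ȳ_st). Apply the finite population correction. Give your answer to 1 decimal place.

V̂(ȳ_st) = Σ W_h² (1 − n_h/N_h) s_h²/n_h, with W_h = N_h/N and N = 2425:
  stratum XS: (650/2425)²·(1 − 50/650)·21.2²/50 = 0.596133
  stratum S: (850/2425)²·(1 − 105/850)·11.5²/105 = 0.135631
  stratum M: (475/2425)²·(1 − 96/475)·273.6²/96 = 23.871
  stratum L: (450/2425)²·(1 − 33/450)·50.0²/33 = 2.41741
V̂(ȳ_st) = 27.0202

V̂(ȳ_st) ≈ 27.0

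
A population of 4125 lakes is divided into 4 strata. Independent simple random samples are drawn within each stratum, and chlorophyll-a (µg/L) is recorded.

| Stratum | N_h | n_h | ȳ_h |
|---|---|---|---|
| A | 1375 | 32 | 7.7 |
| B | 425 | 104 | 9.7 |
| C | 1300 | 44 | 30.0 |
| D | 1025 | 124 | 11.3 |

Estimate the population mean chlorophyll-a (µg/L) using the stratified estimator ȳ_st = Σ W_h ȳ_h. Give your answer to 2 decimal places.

ȳ_st ≈ 15.83

N = Σ N_h = 4125. Stratum weights W_h = N_h/N.
ȳ_st = (1375·7.7 + 425·9.7 + 1300·30.0 + 1025·11.3) / 4125 = 15.8285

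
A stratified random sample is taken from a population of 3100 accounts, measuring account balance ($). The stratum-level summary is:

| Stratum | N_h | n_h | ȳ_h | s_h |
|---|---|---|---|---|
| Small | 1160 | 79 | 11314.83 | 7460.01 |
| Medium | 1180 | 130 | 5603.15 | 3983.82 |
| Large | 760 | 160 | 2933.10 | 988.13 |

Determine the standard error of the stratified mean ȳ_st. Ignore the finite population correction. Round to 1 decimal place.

V̂(ȳ_st) = Σ W_h² s_h²/n_h, with W_h = N_h/N and N = 3100:
  stratum Small: (1160/3100)²·7460.01²/79 = 98638
  stratum Medium: (1180/3100)²·3983.82²/130 = 17688.7
  stratum Large: (760/3100)²·988.13²/160 = 366.785
V̂(ȳ_st) = 116694
SE(ȳ_st) = √116694 = 341.604

SE(ȳ_st) ≈ 341.6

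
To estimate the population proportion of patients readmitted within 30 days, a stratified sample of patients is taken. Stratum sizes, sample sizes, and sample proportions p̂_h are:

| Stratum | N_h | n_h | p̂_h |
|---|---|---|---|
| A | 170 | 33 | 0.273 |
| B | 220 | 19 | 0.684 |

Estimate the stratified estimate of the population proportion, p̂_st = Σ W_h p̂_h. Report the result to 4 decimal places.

N = 390; stratum weights W_h = N_h/N.
p̂_st = Σ W_h p̂_h = (170·0.273 + 220·0.684)/390 = 0.50485

p̂_st ≈ 0.5048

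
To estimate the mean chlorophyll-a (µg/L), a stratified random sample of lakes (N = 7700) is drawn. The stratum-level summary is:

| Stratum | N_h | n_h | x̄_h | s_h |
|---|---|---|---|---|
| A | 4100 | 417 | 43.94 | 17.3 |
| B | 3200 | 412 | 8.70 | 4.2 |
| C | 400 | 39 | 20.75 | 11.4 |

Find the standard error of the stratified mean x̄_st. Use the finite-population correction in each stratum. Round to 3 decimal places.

SE(x̄_st) ≈ 0.444

V̂(x̄_st) = Σ W_h² (1 − n_h/N_h) s_h²/n_h, with W_h = N_h/N and N = 7700:
  stratum A: (4100/7700)²·(1 − 417/4100)·17.3²/417 = 0.182793
  stratum B: (3200/7700)²·(1 − 412/3200)·4.2²/412 = 0.00644262
  stratum C: (400/7700)²·(1 − 39/400)·11.4²/39 = 0.00811579
V̂(x̄_st) = 0.197352
SE(x̄_st) = √0.197352 = 0.444243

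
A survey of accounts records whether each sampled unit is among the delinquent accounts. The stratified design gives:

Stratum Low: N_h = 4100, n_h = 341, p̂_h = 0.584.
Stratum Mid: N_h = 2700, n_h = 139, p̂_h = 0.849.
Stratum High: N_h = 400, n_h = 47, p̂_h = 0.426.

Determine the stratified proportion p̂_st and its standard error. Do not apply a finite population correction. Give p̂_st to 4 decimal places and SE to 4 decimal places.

p̂_st ≈ 0.6746, SE ≈ 0.0195

N = 7200; stratum weights W_h = N_h/N.
p̂_st = Σ W_h p̂_h = (4100·0.584 + 2700·0.849 + 400·0.426)/7200 = 0.67460
V̂(p̂_st) = Σ W_h² p̂_h(1−p̂_h)/(n_h−1):
  stratum Low: (4100/7200)²·0.584·0.416/340 = 0.000231702
  stratum Mid: (2700/7200)²·0.849·0.151/138 = 0.000130638
  stratum High: (400/7200)²·0.426·0.574/46 = 1.64066e-05
V̂(p̂_st) = 0.000378746; SE = √V̂ = 0.0194614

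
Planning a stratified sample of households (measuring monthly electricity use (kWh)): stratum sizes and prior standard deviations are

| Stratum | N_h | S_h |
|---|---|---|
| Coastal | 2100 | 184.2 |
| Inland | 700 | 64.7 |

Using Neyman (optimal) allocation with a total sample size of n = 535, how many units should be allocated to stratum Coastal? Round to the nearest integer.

479

Neyman allocation: n_h = n · N_h S_h / Σ N_i S_i, with n = 535.
  stratum Coastal: N_h·S_h = 2100·184.2 = 386820.00
  stratum Inland: N_h·S_h = 700·64.7 = 45290.00
Σ N_h S_h = 432110.00
n for stratum Coastal = 535·386820.00/432110.00 = 478.926 → 479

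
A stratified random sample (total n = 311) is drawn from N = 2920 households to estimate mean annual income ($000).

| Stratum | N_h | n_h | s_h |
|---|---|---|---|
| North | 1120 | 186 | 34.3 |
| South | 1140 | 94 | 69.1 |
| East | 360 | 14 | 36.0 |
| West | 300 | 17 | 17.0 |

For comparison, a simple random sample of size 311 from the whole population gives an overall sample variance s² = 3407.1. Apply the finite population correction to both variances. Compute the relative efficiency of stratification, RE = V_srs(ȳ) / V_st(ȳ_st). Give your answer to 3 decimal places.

V̂(ȳ_st) = Σ W_h² (1 − n_h/N_h) s_h²/n_h, with W_h = N_h/N and N = 2920:
  stratum North: (1120/2920)²·(1 − 186/1120)·34.3²/186 = 0.776023
  stratum South: (1140/2920)²·(1 − 94/1140)·69.1²/94 = 7.10394
  stratum East: (360/2920)²·(1 − 14/360)·36.0²/14 = 1.35235
  stratum West: (300/2920)²·(1 − 17/300)·17.0²/17 = 0.169274
V_st = 9.40159
V_srs = (1 − 311/2920)·3407.1/311 = 9.78849
Relative efficiency = V_srs / V_st = 9.78849/9.40159 = 1.0412

RE ≈ 1.041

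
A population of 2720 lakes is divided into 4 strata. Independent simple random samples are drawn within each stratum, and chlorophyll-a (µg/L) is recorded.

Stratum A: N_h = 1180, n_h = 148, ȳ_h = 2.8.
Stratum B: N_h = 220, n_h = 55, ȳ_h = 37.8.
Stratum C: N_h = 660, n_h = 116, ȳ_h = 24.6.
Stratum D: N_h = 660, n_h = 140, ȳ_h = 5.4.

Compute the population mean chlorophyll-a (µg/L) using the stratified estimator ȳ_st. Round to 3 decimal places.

N = Σ N_h = 2720. Stratum weights W_h = N_h/N.
ȳ_st = (1180·2.8 + 220·37.8 + 660·24.6 + 660·5.4) / 2720 = 11.55147

ȳ_st ≈ 11.551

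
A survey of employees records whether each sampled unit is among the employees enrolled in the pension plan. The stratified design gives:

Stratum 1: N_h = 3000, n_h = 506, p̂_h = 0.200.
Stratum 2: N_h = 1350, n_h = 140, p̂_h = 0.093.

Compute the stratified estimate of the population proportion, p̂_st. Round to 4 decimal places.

N = 4350; stratum weights W_h = N_h/N.
p̂_st = Σ W_h p̂_h = (3000·0.200 + 1350·0.093)/4350 = 0.16679

p̂_st ≈ 0.1668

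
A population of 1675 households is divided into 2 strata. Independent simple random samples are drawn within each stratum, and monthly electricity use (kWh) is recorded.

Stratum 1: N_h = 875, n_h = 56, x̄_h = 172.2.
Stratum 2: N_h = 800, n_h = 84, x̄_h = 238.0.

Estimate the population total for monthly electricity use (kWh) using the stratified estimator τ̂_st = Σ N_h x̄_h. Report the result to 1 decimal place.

τ̂_st = Σ N_h x̄_h = 875·172.2 + 800·238.0 = 341075.0

τ̂_st ≈ 341075.0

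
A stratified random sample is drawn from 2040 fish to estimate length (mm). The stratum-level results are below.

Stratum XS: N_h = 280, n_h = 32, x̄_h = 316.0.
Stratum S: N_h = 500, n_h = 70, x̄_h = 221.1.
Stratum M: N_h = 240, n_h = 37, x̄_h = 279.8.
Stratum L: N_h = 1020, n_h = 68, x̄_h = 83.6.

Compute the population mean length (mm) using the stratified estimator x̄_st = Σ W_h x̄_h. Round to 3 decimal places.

x̄_st ≈ 172.281

N = Σ N_h = 2040. Stratum weights W_h = N_h/N.
x̄_st = (280·316.0 + 500·221.1 + 240·279.8 + 1020·83.6) / 2040 = 172.28137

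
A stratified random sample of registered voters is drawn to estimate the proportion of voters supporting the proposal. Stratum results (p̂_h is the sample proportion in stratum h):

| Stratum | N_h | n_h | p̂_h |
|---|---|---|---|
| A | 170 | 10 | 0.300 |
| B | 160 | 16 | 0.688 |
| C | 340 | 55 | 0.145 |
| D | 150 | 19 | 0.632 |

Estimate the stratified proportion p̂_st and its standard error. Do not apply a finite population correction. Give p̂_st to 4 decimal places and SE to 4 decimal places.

p̂_st ≈ 0.3722, SE ≈ 0.0487

N = 820; stratum weights W_h = N_h/N.
p̂_st = Σ W_h p̂_h = (170·0.300 + 160·0.688 + 340·0.145 + 150·0.632)/820 = 0.37217
V̂(p̂_st) = Σ W_h² p̂_h(1−p̂_h)/(n_h−1):
  stratum A: (170/820)²·0.300·0.700/9 = 0.00100288
  stratum B: (160/820)²·0.688·0.312/15 = 0.000544834
  stratum C: (340/820)²·0.145·0.855/54 = 0.000394703
  stratum D: (150/820)²·0.632·0.368/18 = 0.000432362
V̂(p̂_st) = 0.00237477; SE = √V̂ = 0.0487317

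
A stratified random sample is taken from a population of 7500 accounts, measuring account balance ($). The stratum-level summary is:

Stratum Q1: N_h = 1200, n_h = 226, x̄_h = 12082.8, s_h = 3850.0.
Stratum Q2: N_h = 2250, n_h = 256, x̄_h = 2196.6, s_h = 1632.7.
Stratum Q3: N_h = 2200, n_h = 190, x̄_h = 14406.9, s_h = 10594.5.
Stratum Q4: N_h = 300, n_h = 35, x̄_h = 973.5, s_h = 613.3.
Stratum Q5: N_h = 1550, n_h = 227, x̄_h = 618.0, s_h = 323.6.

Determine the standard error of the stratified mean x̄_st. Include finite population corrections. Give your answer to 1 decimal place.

V̂(x̄_st) = Σ W_h² (1 − n_h/N_h) s_h²/n_h, with W_h = N_h/N and N = 7500:
  stratum Q1: (1200/7500)²·(1 − 226/1200)·3850.0²/226 = 1362.8
  stratum Q2: (2250/7500)²·(1 − 256/2250)·1632.7²/256 = 830.535
  stratum Q3: (2200/7500)²·(1 − 190/2200)·10594.5²/190 = 46441.2
  stratum Q4: (300/7500)²·(1 − 35/300)·613.3²/35 = 15.1888
  stratum Q5: (1550/7500)²·(1 − 227/1550)·323.6²/227 = 16.8175
V̂(x̄_st) = 48666.5
SE(x̄_st) = √48666.5 = 220.605

SE(x̄_st) ≈ 220.6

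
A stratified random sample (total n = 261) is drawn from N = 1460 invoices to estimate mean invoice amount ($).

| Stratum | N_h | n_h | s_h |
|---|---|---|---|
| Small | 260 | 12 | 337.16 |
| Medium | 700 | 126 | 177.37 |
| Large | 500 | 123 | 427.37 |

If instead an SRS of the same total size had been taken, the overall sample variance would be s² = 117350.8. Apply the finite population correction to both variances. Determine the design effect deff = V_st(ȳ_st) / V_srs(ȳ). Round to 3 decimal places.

V̂(ȳ_st) = Σ W_h² (1 − n_h/N_h) s_h²/n_h, with W_h = N_h/N and N = 1460:
  stratum Small: (260/1460)²·(1 − 12/260)·337.16²/12 = 286.556
  stratum Medium: (700/1460)²·(1 − 126/700)·177.37²/126 = 47.0646
  stratum Large: (500/1460)²·(1 − 123/500)·427.37²/123 = 131.313
V_st = 464.934
V_srs = (1 − 261/1460)·117350.8/261 = 369.243
deff = V_st / V_srs = 464.934/369.243 = 1.2592

deff ≈ 1.259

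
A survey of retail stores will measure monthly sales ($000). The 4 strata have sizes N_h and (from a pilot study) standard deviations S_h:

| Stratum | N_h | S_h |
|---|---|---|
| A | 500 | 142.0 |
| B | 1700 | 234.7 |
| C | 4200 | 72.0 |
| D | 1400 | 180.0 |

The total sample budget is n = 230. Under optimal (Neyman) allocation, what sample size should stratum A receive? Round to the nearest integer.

Neyman allocation: n_h = n · N_h S_h / Σ N_i S_i, with n = 230.
  stratum A: N_h·S_h = 500·142.0 = 71000.00
  stratum B: N_h·S_h = 1700·234.7 = 398990.00
  stratum C: N_h·S_h = 4200·72.0 = 302400.00
  stratum D: N_h·S_h = 1400·180.0 = 252000.00
Σ N_h S_h = 1024390.00
n for stratum A = 230·71000.00/1024390.00 = 15.941 → 16

16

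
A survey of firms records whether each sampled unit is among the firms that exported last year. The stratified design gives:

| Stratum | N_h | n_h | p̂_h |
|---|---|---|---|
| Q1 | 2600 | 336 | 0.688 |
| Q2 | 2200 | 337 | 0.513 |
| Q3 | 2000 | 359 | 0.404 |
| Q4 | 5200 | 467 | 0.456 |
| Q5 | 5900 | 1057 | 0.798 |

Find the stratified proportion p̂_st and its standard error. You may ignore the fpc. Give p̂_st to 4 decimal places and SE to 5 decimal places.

N = 17900; stratum weights W_h = N_h/N.
p̂_st = Σ W_h p̂_h = (2600·0.688 + 2200·0.513 + 2000·0.404 + 5200·0.456 + 5900·0.798)/17900 = 0.60362
V̂(p̂_st) = Σ W_h² p̂_h(1−p̂_h)/(n_h−1):
  stratum Q1: (2600/17900)²·0.688·0.312/335 = 1.35188e-05
  stratum Q2: (2200/17900)²·0.513·0.487/336 = 1.12317e-05
  stratum Q3: (2000/17900)²·0.404·0.596/358 = 8.3965e-06
  stratum Q4: (5200/17900)²·0.456·0.544/466 = 4.4924e-05
  stratum Q5: (5900/17900)²·0.798·0.202/1056 = 1.6584e-05
V̂(p̂_st) = 9.4655e-05; SE = √V̂ = 0.00972908

p̂_st ≈ 0.6036, SE ≈ 0.00973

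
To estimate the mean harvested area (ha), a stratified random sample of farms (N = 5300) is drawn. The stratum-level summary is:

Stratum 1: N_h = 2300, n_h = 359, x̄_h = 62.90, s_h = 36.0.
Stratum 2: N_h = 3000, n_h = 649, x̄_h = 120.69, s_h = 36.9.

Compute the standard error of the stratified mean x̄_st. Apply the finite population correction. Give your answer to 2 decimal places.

SE(x̄_st) ≈ 1.05

V̂(x̄_st) = Σ W_h² (1 − n_h/N_h) s_h²/n_h, with W_h = N_h/N and N = 5300:
  stratum 1: (2300/5300)²·(1 − 359/2300)·36.0²/359 = 0.573736
  stratum 2: (3000/5300)²·(1 − 649/3000)·36.9²/649 = 0.526781
V̂(x̄_st) = 1.10052
SE(x̄_st) = √1.10052 = 1.04906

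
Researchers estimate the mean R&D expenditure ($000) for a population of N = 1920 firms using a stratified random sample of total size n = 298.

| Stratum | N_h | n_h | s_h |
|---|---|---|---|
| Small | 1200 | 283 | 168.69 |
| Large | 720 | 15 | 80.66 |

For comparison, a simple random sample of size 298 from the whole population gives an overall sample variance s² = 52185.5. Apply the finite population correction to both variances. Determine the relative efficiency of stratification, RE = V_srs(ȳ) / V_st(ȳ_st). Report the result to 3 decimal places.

V̂(ȳ_st) = Σ W_h² (1 − n_h/N_h) s_h²/n_h, with W_h = N_h/N and N = 1920:
  stratum Small: (1200/1920)²·(1 − 283/1200)·168.69²/283 = 30.0151
  stratum Large: (720/1920)²·(1 − 15/720)·80.66²/15 = 59.7234
V_st = 89.7385
V_srs = (1 − 298/1920)·52185.5/298 = 147.939
Relative efficiency = V_srs / V_st = 147.939/89.7385 = 1.6486

RE ≈ 1.649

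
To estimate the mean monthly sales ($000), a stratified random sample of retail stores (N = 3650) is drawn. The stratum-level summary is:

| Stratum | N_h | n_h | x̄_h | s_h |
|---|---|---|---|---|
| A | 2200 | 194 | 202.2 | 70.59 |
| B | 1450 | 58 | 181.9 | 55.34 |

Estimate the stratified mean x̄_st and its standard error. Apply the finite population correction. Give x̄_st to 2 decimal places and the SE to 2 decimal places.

x̄_st = Σ W_h x̄_h = (2200·202.2 + 1450·181.9)/3650 = 194.13562
V̂(x̄_st) = Σ W_h² (1 − n_h/N_h) s_h²/n_h, with W_h = N_h/N and N = 3650:
  stratum A: (2200/3650)²·(1 − 194/2200)·70.59²/194 = 8.50849
  stratum B: (1450/3650)²·(1 − 58/1450)·55.34²/58 = 7.99967
V̂(x̄_st) = 16.5082
SE(x̄_st) = √16.5082 = 4.06302

x̄_st ≈ 194.14, SE ≈ 4.06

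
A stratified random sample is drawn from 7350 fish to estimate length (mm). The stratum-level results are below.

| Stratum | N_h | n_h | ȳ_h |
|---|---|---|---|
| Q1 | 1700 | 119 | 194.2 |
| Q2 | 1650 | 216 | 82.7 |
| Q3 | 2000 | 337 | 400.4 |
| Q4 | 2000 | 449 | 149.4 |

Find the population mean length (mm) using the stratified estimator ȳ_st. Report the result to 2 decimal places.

ȳ_st ≈ 213.09

N = Σ N_h = 7350. Stratum weights W_h = N_h/N.
ȳ_st = (1700·194.2 + 1650·82.7 + 2000·400.4 + 2000·149.4) / 7350 = 213.0878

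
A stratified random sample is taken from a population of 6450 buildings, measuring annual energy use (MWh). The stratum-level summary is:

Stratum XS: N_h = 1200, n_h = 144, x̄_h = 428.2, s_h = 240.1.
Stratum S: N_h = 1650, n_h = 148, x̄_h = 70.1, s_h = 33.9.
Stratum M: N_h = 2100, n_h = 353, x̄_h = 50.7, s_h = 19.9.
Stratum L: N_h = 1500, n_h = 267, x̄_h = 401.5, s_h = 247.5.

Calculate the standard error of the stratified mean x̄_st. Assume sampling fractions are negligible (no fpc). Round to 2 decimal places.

V̂(x̄_st) = Σ W_h² s_h²/n_h, with W_h = N_h/N and N = 6450:
  stratum XS: (1200/6450)²·240.1²/144 = 13.8569
  stratum S: (1650/6450)²·33.9²/148 = 0.508143
  stratum M: (2100/6450)²·19.9²/353 = 0.118919
  stratum L: (1500/6450)²·247.5²/267 = 12.408
V̂(x̄_st) = 26.8919
SE(x̄_st) = √26.8919 = 5.18574

SE(x̄_st) ≈ 5.19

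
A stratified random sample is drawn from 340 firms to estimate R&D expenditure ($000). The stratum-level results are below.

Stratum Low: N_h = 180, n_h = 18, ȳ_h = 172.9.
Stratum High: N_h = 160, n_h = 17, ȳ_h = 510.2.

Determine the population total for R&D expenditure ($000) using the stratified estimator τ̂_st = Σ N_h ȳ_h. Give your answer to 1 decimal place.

τ̂_st ≈ 112754.0

τ̂_st = Σ N_h ȳ_h = 180·172.9 + 160·510.2 = 112754.0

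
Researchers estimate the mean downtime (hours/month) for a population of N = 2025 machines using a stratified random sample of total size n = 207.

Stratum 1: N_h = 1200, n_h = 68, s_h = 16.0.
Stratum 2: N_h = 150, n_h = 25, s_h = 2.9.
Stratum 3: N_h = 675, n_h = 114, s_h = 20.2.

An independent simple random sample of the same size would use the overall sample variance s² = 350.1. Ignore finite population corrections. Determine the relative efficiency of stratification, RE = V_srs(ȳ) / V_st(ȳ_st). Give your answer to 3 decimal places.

RE ≈ 0.982

V̂(ȳ_st) = Σ W_h² s_h²/n_h, with W_h = N_h/N and N = 2025:
  stratum 1: (1200/2025)²·16.0²/68 = 1.32204
  stratum 2: (150/2025)²·2.9²/25 = 0.00184582
  stratum 3: (675/2025)²·20.2²/114 = 0.3977
V_st = 1.72158
V_srs = s²/n = 350.1/207 = 1.6913
Relative efficiency = V_srs / V_st = 1.6913/1.72158 = 0.9824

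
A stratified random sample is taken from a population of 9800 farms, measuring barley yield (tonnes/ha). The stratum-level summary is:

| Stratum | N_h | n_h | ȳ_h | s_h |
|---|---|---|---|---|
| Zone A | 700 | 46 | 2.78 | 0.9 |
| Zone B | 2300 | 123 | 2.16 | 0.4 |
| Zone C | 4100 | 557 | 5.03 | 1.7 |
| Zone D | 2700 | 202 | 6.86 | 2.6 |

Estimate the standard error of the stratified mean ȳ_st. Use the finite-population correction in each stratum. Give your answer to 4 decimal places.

SE(ȳ_st) ≈ 0.0573

V̂(ȳ_st) = Σ W_h² (1 − n_h/N_h) s_h²/n_h, with W_h = N_h/N and N = 9800:
  stratum Zone A: (700/9800)²·(1 − 46/700)·0.9²/46 = 8.39365e-05
  stratum Zone B: (2300/9800)²·(1 − 123/2300)·0.4²/123 = 6.78186e-05
  stratum Zone C: (4100/9800)²·(1 − 557/4100)·1.7²/557 = 0.000784776
  stratum Zone D: (2700/9800)²·(1 − 202/2700)·2.6²/202 = 0.00235017
V̂(ȳ_st) = 0.0032867
SE(ȳ_st) = √0.0032867 = 0.0573298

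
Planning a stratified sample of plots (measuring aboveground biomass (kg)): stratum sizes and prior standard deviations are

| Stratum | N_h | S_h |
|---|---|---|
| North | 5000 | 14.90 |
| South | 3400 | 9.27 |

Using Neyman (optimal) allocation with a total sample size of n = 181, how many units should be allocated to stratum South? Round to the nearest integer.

Neyman allocation: n_h = n · N_h S_h / Σ N_i S_i, with n = 181.
  stratum North: N_h·S_h = 5000·14.90 = 74500.00
  stratum South: N_h·S_h = 3400·9.27 = 31518.00
Σ N_h S_h = 106018.00
n for stratum South = 181·31518.00/106018.00 = 53.809 → 54

54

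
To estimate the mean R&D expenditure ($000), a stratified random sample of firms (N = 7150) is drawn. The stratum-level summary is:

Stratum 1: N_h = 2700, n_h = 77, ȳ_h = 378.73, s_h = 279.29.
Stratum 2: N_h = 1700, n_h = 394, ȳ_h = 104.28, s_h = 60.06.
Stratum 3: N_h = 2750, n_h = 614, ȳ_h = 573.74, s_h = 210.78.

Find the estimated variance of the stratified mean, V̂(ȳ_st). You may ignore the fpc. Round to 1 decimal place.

V̂(ȳ_st) ≈ 155.7

V̂(ȳ_st) = Σ W_h² s_h²/n_h, with W_h = N_h/N and N = 7150:
  stratum 1: (2700/7150)²·279.29²/77 = 144.456
  stratum 2: (1700/7150)²·60.06²/394 = 0.517559
  stratum 3: (2750/7150)²·210.78²/614 = 10.7039
V̂(ȳ_st) = 155.677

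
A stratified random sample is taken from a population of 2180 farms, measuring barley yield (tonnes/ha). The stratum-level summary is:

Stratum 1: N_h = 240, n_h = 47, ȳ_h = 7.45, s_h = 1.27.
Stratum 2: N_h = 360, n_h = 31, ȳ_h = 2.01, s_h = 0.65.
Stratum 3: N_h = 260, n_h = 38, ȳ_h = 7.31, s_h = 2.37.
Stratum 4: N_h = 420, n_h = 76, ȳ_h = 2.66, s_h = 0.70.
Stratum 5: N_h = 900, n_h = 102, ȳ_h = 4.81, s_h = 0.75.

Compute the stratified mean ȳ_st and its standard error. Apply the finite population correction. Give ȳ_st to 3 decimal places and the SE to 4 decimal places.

ȳ_st = Σ W_h ȳ_h = (240·7.45 + 360·2.01 + 260·7.31 + 420·2.66 + 900·4.81)/2180 = 4.52220
V̂(ȳ_st) = Σ W_h² (1 − n_h/N_h) s_h²/n_h, with W_h = N_h/N and N = 2180:
  stratum 1: (240/2180)²·(1 − 47/240)·1.27²/47 = 0.000334476
  stratum 2: (360/2180)²·(1 − 31/360)·0.65²/31 = 0.000339665
  stratum 3: (260/2180)²·(1 − 38/260)·2.37²/38 = 0.00179526
  stratum 4: (420/2180)²·(1 − 76/420)·0.70²/76 = 0.00019601
  stratum 5: (900/2180)²·(1 − 102/900)·0.75²/102 = 0.000833402
V̂(ȳ_st) = 0.00349881
SE(ȳ_st) = √0.00349881 = 0.0591507

ȳ_st ≈ 4.522, SE ≈ 0.0592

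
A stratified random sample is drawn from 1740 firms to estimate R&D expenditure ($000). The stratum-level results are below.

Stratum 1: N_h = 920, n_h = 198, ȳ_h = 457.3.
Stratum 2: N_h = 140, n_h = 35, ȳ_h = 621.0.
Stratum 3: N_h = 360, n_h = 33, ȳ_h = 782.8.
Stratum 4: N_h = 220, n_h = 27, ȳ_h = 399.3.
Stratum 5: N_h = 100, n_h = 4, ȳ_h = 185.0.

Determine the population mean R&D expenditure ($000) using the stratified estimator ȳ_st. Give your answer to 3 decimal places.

N = Σ N_h = 1740. Stratum weights W_h = N_h/N.
ȳ_st = (920·457.3 + 140·621.0 + 360·782.8 + 220·399.3 + 100·185.0) / 1740 = 514.83333

ȳ_st ≈ 514.833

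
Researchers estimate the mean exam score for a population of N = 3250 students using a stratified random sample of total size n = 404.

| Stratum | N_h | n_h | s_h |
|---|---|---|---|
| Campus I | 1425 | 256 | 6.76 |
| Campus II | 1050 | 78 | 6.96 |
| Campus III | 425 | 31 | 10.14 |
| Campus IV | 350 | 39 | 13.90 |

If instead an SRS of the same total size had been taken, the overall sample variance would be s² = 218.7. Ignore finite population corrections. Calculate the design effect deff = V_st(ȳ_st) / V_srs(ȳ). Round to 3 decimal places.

V̂(ȳ_st) = Σ W_h² s_h²/n_h, with W_h = N_h/N and N = 3250:
  stratum Campus I: (1425/3250)²·6.76²/256 = 0.0343176
  stratum Campus II: (1050/3250)²·6.96²/78 = 0.064824
  stratum Campus III: (425/3250)²·10.14²/31 = 0.0567186
  stratum Campus IV: (350/3250)²·13.90²/39 = 0.0574559
V_st = 0.213316
V_srs = s²/n = 218.7/404 = 0.541337
deff = V_st / V_srs = 0.213316/0.541337 = 0.3941

deff ≈ 0.394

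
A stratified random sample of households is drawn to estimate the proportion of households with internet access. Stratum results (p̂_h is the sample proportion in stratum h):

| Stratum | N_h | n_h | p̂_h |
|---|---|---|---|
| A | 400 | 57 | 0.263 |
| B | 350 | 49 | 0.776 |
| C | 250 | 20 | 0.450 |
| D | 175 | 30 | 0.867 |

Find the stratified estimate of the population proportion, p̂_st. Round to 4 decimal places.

N = 1175; stratum weights W_h = N_h/N.
p̂_st = Σ W_h p̂_h = (400·0.263 + 350·0.776 + 250·0.450 + 175·0.867)/1175 = 0.54555

p̂_st ≈ 0.5456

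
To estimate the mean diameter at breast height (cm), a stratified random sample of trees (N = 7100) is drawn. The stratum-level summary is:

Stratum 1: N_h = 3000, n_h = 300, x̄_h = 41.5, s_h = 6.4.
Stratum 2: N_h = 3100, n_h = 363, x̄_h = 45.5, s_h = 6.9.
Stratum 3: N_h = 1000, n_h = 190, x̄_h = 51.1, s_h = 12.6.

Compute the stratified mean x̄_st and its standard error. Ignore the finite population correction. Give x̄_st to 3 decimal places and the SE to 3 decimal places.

x̄_st ≈ 44.599, SE ≈ 0.257

x̄_st = Σ W_h x̄_h = (3000·41.5 + 3100·45.5 + 1000·51.1)/7100 = 44.59859
V̂(x̄_st) = Σ W_h² s_h²/n_h, with W_h = N_h/N and N = 7100:
  stratum 1: (3000/7100)²·6.4²/300 = 0.0243761
  stratum 2: (3100/7100)²·6.9²/363 = 0.0250034
  stratum 3: (1000/7100)²·12.6²/190 = 0.0165757
V̂(x̄_st) = 0.0659551
SE(x̄_st) = √0.0659551 = 0.256817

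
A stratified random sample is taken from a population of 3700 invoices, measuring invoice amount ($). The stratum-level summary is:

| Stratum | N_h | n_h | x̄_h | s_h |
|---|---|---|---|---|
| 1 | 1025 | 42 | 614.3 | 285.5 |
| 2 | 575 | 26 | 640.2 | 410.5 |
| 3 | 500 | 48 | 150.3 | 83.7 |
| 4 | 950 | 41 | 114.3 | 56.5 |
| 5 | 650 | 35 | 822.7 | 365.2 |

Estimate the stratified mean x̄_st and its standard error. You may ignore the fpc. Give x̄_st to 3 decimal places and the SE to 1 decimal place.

x̄_st ≈ 463.855, SE ≈ 20.8

x̄_st = Σ W_h x̄_h = (1025·614.3 + 575·640.2 + 500·150.3 + 950·114.3 + 650·822.7)/3700 = 463.85473
V̂(x̄_st) = Σ W_h² s_h²/n_h, with W_h = N_h/N and N = 3700:
  stratum 1: (1025/3700)²·285.5²/42 = 148.939
  stratum 2: (575/3700)²·410.5²/26 = 156.526
  stratum 3: (500/3700)²·83.7²/48 = 2.6653
  stratum 4: (950/3700)²·56.5²/41 = 5.13283
  stratum 5: (650/3700)²·365.2²/35 = 117.603
V̂(x̄_st) = 430.865
SE(x̄_st) = √430.865 = 20.7573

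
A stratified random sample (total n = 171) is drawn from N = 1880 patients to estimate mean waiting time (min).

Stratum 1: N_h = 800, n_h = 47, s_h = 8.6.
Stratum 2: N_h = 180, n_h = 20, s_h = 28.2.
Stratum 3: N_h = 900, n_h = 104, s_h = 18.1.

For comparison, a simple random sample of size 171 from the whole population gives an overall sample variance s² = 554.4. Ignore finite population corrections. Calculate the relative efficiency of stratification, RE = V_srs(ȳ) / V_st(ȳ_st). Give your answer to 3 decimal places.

RE ≈ 2.364

V̂(ȳ_st) = Σ W_h² s_h²/n_h, with W_h = N_h/N and N = 1880:
  stratum 1: (800/1880)²·8.6²/47 = 0.284946
  stratum 2: (180/1880)²·28.2²/20 = 0.3645
  stratum 3: (900/1880)²·18.1²/104 = 0.721927
V_st = 1.37137
V_srs = s²/n = 554.4/171 = 3.24211
Relative efficiency = V_srs / V_st = 3.24211/1.37137 = 2.3641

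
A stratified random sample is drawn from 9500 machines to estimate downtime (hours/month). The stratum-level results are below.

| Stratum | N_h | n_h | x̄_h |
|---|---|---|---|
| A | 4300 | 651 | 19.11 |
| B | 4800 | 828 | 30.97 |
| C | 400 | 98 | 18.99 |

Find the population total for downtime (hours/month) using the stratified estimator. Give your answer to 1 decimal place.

τ̂_st ≈ 238425.0

τ̂_st = Σ N_h x̄_h = 4300·19.11 + 4800·30.97 + 400·18.99 = 238425.0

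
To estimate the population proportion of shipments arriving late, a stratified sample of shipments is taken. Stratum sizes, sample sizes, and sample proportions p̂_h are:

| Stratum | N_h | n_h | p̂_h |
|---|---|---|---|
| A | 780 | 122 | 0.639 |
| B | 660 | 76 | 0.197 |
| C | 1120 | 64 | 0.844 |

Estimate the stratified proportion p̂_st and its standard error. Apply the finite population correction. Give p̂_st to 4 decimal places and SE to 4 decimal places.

p̂_st ≈ 0.6147, SE ≈ 0.0255

N = 2560; stratum weights W_h = N_h/N.
p̂_st = Σ W_h p̂_h = (780·0.639 + 660·0.197 + 1120·0.844)/2560 = 0.61473
V̂(p̂_st) = Σ W_h² (1 − n_h/N_h) p̂_h(1−p̂_h)/(n_h−1):
  stratum A: (780/2560)²·(1 − 122/780)·0.639·0.361/121 = 0.000149301
  stratum B: (660/2560)²·(1 − 76/660)·0.197·0.803/75 = 0.00012405
  stratum C: (1120/2560)²·(1 − 64/1120)·0.844·0.156/63 = 0.000377163
V̂(p̂_st) = 0.000650514; SE = √V̂ = 0.0255052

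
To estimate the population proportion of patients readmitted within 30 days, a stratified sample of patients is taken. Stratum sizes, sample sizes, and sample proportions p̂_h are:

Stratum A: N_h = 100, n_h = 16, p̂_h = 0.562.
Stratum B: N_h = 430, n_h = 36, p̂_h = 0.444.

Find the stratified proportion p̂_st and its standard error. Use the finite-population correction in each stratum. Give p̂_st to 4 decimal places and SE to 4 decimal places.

N = 530; stratum weights W_h = N_h/N.
p̂_st = Σ W_h p̂_h = (100·0.562 + 430·0.444)/530 = 0.46626
V̂(p̂_st) = Σ W_h² (1 − n_h/N_h) p̂_h(1−p̂_h)/(n_h−1):
  stratum A: (100/530)²·(1 − 16/100)·0.562·0.438/15 = 0.000490735
  stratum B: (430/530)²·(1 − 36/430)·0.444·0.556/35 = 0.00425405
V̂(p̂_st) = 0.00474479; SE = √V̂ = 0.0688824

p̂_st ≈ 0.4663, SE ≈ 0.0689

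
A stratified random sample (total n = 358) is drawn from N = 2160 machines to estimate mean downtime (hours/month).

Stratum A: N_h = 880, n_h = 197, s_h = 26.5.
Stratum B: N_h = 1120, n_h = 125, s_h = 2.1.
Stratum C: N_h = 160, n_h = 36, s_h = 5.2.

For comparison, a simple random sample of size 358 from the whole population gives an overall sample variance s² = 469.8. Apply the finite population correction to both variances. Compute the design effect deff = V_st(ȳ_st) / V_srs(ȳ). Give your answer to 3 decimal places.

V̂(ȳ_st) = Σ W_h² (1 − n_h/N_h) s_h²/n_h, with W_h = N_h/N and N = 2160:
  stratum A: (880/2160)²·(1 − 197/880)·26.5²/197 = 0.459221
  stratum B: (1120/2160)²·(1 − 125/1120)·2.1²/125 = 0.00842679
  stratum C: (160/2160)²·(1 − 36/160)·5.2²/36 = 0.00319403
V_st = 0.470841
V_srs = (1 − 358/2160)·469.8/358 = 1.09479
deff = V_st / V_srs = 0.470841/1.09479 = 0.4301

deff ≈ 0.430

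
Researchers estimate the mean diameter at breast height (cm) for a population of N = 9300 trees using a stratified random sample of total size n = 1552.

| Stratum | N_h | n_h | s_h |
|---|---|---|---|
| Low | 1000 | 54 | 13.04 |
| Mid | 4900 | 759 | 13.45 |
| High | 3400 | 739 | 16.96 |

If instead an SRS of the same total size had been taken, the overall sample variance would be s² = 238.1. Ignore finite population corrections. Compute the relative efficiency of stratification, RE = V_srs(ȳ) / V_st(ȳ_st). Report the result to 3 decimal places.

RE ≈ 0.992

V̂(ȳ_st) = Σ W_h² s_h²/n_h, with W_h = N_h/N and N = 9300:
  stratum Low: (1000/9300)²·13.04²/54 = 0.0364079
  stratum Mid: (4900/9300)²·13.45²/759 = 0.0661651
  stratum High: (3400/9300)²·16.96²/739 = 0.0520235
V_st = 0.154596
V_srs = s²/n = 238.1/1552 = 0.153415
Relative efficiency = V_srs / V_st = 0.153415/0.154596 = 0.9924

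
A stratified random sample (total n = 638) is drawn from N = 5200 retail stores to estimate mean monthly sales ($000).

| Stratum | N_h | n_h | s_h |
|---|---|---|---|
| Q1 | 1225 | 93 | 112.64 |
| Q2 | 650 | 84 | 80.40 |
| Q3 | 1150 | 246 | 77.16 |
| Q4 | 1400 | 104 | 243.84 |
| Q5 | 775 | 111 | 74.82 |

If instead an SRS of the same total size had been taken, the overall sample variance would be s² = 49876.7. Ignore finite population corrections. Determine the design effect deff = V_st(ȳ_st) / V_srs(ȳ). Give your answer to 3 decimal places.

deff ≈ 0.672

V̂(ȳ_st) = Σ W_h² s_h²/n_h, with W_h = N_h/N and N = 5200:
  stratum Q1: (1225/5200)²·112.64²/93 = 7.57125
  stratum Q2: (650/5200)²·80.40²/84 = 1.20241
  stratum Q3: (1150/5200)²·77.16²/246 = 1.18369
  stratum Q4: (1400/5200)²·243.84²/104 = 41.4406
  stratum Q5: (775/5200)²·74.82²/111 = 1.12024
V_st = 52.5182
V_srs = s²/n = 49876.7/638 = 78.1766
deff = V_st / V_srs = 52.5182/78.1766 = 0.6718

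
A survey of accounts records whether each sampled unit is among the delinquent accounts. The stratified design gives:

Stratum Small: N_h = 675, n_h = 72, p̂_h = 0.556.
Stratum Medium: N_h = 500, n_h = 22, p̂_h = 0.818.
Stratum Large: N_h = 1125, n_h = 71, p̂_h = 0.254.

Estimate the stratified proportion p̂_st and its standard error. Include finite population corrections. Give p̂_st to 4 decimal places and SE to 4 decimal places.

p̂_st ≈ 0.4652, SE ≈ 0.0346

N = 2300; stratum weights W_h = N_h/N.
p̂_st = Σ W_h p̂_h = (675·0.556 + 500·0.818 + 1125·0.254)/2300 = 0.46524
V̂(p̂_st) = Σ W_h² (1 − n_h/N_h) p̂_h(1−p̂_h)/(n_h−1):
  stratum Small: (675/2300)²·(1 − 72/675)·0.556·0.444/71 = 0.000267525
  stratum Medium: (500/2300)²·(1 − 22/500)·0.818·0.182/21 = 0.000320293
  stratum Large: (1125/2300)²·(1 − 71/1125)·0.254·0.746/70 = 0.000606753
V̂(p̂_st) = 0.00119457; SE = √V̂ = 0.0345626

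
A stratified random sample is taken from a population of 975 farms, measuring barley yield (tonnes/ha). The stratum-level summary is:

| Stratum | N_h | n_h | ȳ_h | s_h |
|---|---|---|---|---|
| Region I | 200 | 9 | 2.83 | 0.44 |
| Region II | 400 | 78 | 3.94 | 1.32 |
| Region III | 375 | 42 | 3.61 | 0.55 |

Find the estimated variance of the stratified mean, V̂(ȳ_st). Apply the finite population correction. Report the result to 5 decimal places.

V̂(ȳ_st) ≈ 0.00484

V̂(ȳ_st) = Σ W_h² (1 − n_h/N_h) s_h²/n_h, with W_h = N_h/N and N = 975:
  stratum Region I: (200/975)²·(1 − 9/200)·0.44²/9 = 0.000864404
  stratum Region II: (400/975)²·(1 − 78/400)·1.32²/78 = 0.00302663
  stratum Region III: (375/975)²·(1 − 42/375)·0.55²/42 = 0.000946112
V̂(ȳ_st) = 0.00483715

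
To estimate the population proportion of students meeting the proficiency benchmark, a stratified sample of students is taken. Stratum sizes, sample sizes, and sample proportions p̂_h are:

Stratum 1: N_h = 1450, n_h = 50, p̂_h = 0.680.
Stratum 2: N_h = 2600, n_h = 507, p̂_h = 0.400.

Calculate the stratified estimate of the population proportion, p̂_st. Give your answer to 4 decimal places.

N = 4050; stratum weights W_h = N_h/N.
p̂_st = Σ W_h p̂_h = (1450·0.680 + 2600·0.400)/4050 = 0.50025

p̂_st ≈ 0.5002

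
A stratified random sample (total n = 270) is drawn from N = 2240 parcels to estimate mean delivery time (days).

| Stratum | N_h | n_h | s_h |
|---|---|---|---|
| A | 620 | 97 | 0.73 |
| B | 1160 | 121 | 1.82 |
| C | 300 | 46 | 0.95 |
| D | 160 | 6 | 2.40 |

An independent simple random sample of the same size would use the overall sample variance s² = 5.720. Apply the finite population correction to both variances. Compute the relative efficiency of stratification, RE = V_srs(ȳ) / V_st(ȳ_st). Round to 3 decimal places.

RE ≈ 1.560

V̂(ȳ_st) = Σ W_h² (1 − n_h/N_h) s_h²/n_h, with W_h = N_h/N and N = 2240:
  stratum A: (620/2240)²·(1 − 97/620)·0.73²/97 = 0.000355035
  stratum B: (1160/2240)²·(1 − 121/1160)·1.82²/121 = 0.00657559
  stratum C: (300/2240)²·(1 − 46/300)·0.95²/46 = 0.000297953
  stratum D: (160/2240)²·(1 − 6/160)·2.40²/6 = 0.00471429
V_st = 0.0119429
V_srs = (1 − 270/2240)·5.720/270 = 0.0186316
Relative efficiency = V_srs / V_st = 0.0186316/0.0119429 = 1.5601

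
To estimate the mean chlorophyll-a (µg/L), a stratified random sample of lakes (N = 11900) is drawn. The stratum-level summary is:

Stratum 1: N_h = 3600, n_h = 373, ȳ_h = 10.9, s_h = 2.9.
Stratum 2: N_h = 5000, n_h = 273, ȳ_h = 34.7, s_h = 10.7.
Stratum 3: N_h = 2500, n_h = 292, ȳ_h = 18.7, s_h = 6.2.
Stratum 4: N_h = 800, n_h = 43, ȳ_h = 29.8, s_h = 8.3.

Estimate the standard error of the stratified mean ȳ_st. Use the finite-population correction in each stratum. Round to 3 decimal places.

V̂(ȳ_st) = Σ W_h² (1 − n_h/N_h) s_h²/n_h, with W_h = N_h/N and N = 11900:
  stratum 1: (3600/11900)²·(1 − 373/3600)·2.9²/373 = 0.00184967
  stratum 2: (5000/11900)²·(1 − 273/5000)·10.7²/273 = 0.0699949
  stratum 3: (2500/11900)²·(1 − 292/2500)·6.2²/292 = 0.00513152
  stratum 4: (800/11900)²·(1 − 43/800)·8.3²/43 = 0.00685141
V̂(ȳ_st) = 0.0838275
SE(ȳ_st) = √0.0838275 = 0.28953

SE(ȳ_st) ≈ 0.290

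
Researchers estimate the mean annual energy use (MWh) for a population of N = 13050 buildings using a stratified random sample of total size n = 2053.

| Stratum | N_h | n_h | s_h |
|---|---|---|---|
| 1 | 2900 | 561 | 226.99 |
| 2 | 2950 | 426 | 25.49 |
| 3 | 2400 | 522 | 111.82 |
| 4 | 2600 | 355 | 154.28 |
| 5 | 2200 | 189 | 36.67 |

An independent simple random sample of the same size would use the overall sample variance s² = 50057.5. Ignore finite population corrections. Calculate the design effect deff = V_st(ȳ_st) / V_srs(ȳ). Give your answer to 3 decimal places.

deff ≈ 0.340

V̂(ȳ_st) = Σ W_h² s_h²/n_h, with W_h = N_h/N and N = 13050:
  stratum 1: (2900/13050)²·226.99²/561 = 4.5355
  stratum 2: (2950/13050)²·25.49²/426 = 0.0779387
  stratum 3: (2400/13050)²·111.82²/522 = 0.810158
  stratum 4: (2600/13050)²·154.28²/355 = 2.66144
  stratum 5: (2200/13050)²·36.67²/189 = 0.202201
V_st = 8.28724
V_srs = s²/n = 50057.5/2053 = 24.3826
deff = V_st / V_srs = 8.28724/24.3826 = 0.3399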